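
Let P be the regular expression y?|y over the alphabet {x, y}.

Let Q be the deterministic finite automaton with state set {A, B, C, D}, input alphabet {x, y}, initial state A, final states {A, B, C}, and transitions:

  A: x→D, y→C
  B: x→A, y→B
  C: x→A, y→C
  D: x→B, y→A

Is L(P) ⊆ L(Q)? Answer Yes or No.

Yes

Converting the expression P to a DFA (subset construction, then merging equivalent states) gives the minimal DFA with states {p0, p1, p2}, start state p0, accepting states {p0, p2} and transitions p0: x→p1, y→p2; p1: x→p1, y→p1; p2: x→p1, y→p1.
Exploring the product automaton P × Q from the start pair (p0, A), following both machines on each input symbol, reaches 6 state pairs: (p0, A), (p1, D), (p2, C), (p1, B), (p1, A), (p1, C).
P accepts in {p0, p2} and Q accepts in {A, B, C}. The reachable pairs whose P-component is accepting are (p0, A), (p2, C); in each of them the Q-component is accepting too, so the product for L(P) \ L(Q) (P-component accepting, Q-component rejecting) has no reachable accepting pair and the difference is empty.
Hence every string in L(P) is also in L(Q).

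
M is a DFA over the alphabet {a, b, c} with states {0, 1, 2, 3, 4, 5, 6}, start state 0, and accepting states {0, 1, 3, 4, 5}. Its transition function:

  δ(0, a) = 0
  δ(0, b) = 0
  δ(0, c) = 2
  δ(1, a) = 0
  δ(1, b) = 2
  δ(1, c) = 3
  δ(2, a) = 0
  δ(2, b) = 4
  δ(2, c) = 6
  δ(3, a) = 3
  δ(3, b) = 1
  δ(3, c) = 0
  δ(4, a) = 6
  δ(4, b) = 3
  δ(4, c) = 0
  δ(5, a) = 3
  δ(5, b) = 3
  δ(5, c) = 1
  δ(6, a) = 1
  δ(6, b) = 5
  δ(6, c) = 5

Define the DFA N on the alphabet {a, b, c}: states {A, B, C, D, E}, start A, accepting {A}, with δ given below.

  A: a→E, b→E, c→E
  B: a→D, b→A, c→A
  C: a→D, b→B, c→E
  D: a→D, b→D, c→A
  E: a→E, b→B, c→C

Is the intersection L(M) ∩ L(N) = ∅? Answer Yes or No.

No

The empty string ε is accepted by both M and N.
Hence L(M) ∩ L(N) ≠ ∅.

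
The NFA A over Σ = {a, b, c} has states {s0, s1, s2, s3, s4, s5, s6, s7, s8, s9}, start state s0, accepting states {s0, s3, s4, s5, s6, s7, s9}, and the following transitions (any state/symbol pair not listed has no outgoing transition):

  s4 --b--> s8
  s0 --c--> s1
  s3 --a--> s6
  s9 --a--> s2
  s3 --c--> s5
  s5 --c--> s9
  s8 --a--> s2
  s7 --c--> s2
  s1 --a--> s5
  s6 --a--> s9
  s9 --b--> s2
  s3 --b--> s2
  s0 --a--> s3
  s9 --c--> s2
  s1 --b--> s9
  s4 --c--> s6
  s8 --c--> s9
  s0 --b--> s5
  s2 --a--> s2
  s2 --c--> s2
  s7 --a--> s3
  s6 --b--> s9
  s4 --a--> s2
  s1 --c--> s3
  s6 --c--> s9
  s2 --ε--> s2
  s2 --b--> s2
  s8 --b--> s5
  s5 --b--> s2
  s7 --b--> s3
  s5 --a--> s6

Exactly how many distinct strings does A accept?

36

The useful subgraph on states {s0, s1, s3, s5, s6, s9} is acyclic, so L(A) is finite; the longest accepting path visits 6 useful states, giving maximum string length 5.
Counting accepting paths from s0 by length: 1 of length 0, 2 of length 1, 7 of length 2, 12 of length 3, 11 of length 4, 3 of length 5. Total 36.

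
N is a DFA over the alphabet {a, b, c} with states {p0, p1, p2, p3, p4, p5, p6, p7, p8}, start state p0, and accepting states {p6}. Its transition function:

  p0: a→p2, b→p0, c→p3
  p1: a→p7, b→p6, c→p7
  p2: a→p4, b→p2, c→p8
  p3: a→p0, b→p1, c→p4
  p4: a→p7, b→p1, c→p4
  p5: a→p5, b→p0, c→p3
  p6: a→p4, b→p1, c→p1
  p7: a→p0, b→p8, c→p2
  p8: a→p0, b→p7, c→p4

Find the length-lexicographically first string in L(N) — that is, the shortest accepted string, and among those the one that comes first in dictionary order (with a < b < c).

cbb

A breadth-first search from p0 reaches an accepting state first via the path p0 → p3 → p1 → p6 on input cbb.
No string of length < 3 is accepted (BFS exhausts all shorter strings without reaching an accepting state), and cbb is the lexicographically least accepting string of length 3.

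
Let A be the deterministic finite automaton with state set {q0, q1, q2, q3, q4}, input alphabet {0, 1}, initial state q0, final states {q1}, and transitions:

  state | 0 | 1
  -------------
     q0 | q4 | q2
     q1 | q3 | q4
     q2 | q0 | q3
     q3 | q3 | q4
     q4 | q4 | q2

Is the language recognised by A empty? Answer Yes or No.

Yes

The states reachable from the start state are {q0, q2, q3, q4}.
None of the accepting states {q1} is reachable, so no string is accepted and L(A) = ∅.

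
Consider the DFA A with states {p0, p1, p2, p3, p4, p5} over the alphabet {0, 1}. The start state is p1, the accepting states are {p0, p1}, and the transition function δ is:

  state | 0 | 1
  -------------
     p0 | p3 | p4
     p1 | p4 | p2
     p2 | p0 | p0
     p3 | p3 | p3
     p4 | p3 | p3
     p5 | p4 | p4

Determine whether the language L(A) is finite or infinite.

The useful states (reachable from p1 and able to reach an accepting state) are {p0, p1, p2}.
Restricted to these states the transition graph has no cycle, so every accepting path has bounded length and L is finite.

finite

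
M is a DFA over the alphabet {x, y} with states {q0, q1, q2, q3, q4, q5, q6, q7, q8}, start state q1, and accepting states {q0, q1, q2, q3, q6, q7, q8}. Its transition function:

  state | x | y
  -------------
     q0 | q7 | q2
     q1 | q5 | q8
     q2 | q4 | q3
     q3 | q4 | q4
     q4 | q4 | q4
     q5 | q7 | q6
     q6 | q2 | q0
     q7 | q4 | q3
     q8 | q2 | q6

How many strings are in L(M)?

22

The useful subgraph on states {q0, q1, q2, q3, q5, q6, q7, q8} is acyclic, so L(M) is finite; the longest accepting path visits 6 useful states, giving maximum string length 5.
Counting accepting paths from q1 by length: 1 of length 0, 1 of length 1, 4 of length 2, 6 of length 3, 6 of length 4, 4 of length 5. Total 22.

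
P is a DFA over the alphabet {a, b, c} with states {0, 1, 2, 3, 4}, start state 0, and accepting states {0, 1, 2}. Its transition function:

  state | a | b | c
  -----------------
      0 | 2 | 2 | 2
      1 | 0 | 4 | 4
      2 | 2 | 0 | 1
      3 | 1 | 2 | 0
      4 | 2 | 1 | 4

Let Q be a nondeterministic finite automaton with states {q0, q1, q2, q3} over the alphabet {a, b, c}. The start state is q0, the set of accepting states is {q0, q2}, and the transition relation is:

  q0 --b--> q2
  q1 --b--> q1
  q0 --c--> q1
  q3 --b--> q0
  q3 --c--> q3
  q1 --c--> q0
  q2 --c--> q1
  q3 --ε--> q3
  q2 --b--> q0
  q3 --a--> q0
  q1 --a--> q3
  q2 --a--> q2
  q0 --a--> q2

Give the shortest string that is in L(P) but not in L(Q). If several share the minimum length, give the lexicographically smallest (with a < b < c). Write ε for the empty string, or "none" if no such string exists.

The string c is accepted by P but not by Q.
No shorter string lies in the difference, and c is the lexicographically first length-1 string in L(P) \ L(Q).

c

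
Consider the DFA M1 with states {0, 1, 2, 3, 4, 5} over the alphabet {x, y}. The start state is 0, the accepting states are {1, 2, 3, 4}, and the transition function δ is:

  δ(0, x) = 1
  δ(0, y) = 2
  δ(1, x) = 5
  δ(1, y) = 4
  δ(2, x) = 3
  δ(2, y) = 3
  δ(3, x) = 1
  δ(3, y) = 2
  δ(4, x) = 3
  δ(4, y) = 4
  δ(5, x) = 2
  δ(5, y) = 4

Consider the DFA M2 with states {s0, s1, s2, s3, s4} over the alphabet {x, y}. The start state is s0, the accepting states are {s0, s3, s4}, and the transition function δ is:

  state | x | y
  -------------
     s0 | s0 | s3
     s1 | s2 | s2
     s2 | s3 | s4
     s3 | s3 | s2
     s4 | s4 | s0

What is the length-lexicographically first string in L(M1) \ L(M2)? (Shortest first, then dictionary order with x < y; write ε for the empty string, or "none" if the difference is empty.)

The string yy is accepted by M1 but not by M2.
No shorter string lies in the difference, and yy is the lexicographically first length-2 string in L(M1) \ L(M2).

yy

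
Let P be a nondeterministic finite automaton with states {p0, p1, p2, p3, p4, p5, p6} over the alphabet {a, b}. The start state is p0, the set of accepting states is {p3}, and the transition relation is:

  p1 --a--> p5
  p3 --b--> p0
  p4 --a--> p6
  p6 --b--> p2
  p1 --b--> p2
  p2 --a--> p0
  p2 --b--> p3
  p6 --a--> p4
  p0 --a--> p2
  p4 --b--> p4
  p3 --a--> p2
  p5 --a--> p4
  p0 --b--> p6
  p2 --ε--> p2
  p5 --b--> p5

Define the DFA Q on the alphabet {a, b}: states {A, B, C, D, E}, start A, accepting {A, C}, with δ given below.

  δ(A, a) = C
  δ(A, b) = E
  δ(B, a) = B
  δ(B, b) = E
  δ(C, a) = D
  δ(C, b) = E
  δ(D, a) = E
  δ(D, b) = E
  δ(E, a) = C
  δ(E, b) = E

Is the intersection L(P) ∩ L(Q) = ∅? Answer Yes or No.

Exploring the product automaton P × Q from the start pair (p0, A), following both machines on each input symbol, reaches 14 state pairs: (p0, A), (p2, C), (p6, E), (p0, D), (p3, E), (p4, C), (p2, E), (p0, E), (p6, D), (p4, E), (p0, C), (p6, C), (p2, D), (p4, D).
P accepts in {p3} and Q accepts in {A, C}; no reachable pair has both components accepting, so no string drives both machines to acceptance simultaneously and L(P) ∩ L(Q) = ∅.
So no string is accepted by both, and the intersection is empty.

Yes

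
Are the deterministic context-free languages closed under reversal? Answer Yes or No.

L = {c bⁿaⁿ : n≥0} ∪ {d b²ⁿaⁿ : n≥0} is a DCFL: the first symbol tells a deterministic PDA whether to pop one or two b's per a. Its reversal Lᴿ = {aⁿbⁿ c : n≥0} ∪ {aⁿb²ⁿ d : n≥0} is not. DCFLs are closed under right quotient by regular languages, and Lᴿ/{c, d} = {aⁿbⁿ : n≥0} ∪ {aⁿb²ⁿ : n≥0} — the standard context-free language accepted by no deterministic PDA (intuitively the machine would have to commit to a b-to-a ratio before the distinguishing marker arrives; formally, a DPDA for it would have a single run on aⁿb²ⁿ, accepting after the prefix aⁿbⁿ and accepting again after n more b's; an ordinary PDA that simulates it on a's and b's and, at any moment when it is accepting, may switch to reading only a fresh letter e while feeding each e to the simulation as a b, would accept aⁱbʲeᵏ (k≥1) exactly when both aⁱbʲ and aⁱbʲ⁺ᵏ are in the language, i.e. its language intersected with the regular set a*b*e⁺ would be exactly {aⁿbⁿeⁿ : n≥1} — impossible, since context-free languages are closed under intersection with regular sets and {aⁿbⁿeⁿ} is not context-free). So Lᴿ cannot be a DCFL.

No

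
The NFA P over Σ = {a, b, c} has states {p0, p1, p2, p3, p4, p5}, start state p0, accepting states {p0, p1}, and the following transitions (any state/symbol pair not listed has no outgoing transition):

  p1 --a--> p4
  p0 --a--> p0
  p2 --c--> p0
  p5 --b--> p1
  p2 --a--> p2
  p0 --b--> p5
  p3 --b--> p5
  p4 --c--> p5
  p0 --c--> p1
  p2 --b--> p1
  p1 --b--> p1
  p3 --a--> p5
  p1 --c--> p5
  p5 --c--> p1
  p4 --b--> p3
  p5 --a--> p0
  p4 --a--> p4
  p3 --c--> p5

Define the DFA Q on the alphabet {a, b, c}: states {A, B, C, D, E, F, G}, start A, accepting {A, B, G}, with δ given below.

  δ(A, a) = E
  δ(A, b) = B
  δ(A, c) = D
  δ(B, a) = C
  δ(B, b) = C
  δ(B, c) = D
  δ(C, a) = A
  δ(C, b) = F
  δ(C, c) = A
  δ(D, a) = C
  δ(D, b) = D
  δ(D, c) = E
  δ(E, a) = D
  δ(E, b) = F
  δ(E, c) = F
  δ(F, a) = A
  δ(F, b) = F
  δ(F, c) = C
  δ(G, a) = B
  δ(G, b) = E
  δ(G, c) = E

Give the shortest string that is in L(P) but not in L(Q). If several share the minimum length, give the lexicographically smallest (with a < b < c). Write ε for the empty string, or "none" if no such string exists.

a

The string a is accepted by P but not by Q.
No shorter string lies in the difference, and a is the lexicographically first length-1 string in L(P) \ L(Q).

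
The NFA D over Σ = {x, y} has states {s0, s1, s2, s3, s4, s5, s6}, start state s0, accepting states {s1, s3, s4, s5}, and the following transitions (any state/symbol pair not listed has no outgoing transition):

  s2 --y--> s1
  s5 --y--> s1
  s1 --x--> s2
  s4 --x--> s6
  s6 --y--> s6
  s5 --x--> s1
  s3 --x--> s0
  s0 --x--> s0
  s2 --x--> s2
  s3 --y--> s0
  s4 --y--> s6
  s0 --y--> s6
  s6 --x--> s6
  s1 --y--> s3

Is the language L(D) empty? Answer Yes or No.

Yes

The states reachable from the start state are {s0, s6}.
None of the accepting states {s1, s3, s4, s5} is reachable, so no string is accepted and L(D) = ∅.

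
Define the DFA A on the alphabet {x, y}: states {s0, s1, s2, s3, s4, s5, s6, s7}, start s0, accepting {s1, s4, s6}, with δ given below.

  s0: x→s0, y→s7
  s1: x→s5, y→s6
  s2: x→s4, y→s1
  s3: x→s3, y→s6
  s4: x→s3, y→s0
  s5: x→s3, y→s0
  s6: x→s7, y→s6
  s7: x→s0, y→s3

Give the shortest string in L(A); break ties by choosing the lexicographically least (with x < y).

A breadth-first search from s0 reaches an accepting state first via the path s0 → s7 → s3 → s6 on input yyy.
No string of length < 3 is accepted (BFS exhausts all shorter strings without reaching an accepting state), and yyy is the lexicographically least accepting string of length 3.

yyy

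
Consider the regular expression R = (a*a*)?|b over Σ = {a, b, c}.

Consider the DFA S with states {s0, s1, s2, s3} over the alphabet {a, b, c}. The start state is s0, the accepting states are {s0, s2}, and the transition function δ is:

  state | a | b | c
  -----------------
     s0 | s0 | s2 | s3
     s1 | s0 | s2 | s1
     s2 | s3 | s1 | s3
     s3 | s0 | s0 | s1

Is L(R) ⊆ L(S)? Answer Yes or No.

Converting the expression R to a DFA (subset construction, then merging equivalent states) gives the minimal DFA with states {r0, r1, r2, r3}, start state r0, accepting states {r0, r1, r2} and transitions r0: a→r1, b→r2, c→r3; r1: a→r1, b→r3, c→r3; r2: a→r3, b→r3, c→r3; r3: a→r3, b→r3, c→r3.
Exploring the product automaton R × S from the start pair (r0, s0), following both machines on each input symbol, reaches 7 state pairs: (r0, s0), (r1, s0), (r2, s2), (r3, s3), (r3, s2), (r3, s1), (r3, s0).
R accepts in {r0, r1, r2} and S accepts in {s0, s2}. The reachable pairs whose R-component is accepting are (r0, s0), (r1, s0), (r2, s2); in each of them the S-component is accepting too, so the product for L(R) \ L(S) (R-component accepting, S-component rejecting) has no reachable accepting pair and the difference is empty.
Hence every string in L(R) is also in L(S).

Yes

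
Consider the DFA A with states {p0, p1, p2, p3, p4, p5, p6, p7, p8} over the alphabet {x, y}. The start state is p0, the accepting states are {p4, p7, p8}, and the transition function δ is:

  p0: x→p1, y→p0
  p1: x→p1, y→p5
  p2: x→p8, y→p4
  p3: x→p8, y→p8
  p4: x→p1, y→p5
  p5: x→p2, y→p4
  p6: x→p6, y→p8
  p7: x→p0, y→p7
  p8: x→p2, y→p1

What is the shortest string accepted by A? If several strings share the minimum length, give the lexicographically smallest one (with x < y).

A breadth-first search from p0 reaches an accepting state first via the path p0 → p1 → p5 → p4 on input xyy.
No string of length < 3 is accepted (BFS exhausts all shorter strings without reaching an accepting state), and xyy is the lexicographically least accepting string of length 3.

xyy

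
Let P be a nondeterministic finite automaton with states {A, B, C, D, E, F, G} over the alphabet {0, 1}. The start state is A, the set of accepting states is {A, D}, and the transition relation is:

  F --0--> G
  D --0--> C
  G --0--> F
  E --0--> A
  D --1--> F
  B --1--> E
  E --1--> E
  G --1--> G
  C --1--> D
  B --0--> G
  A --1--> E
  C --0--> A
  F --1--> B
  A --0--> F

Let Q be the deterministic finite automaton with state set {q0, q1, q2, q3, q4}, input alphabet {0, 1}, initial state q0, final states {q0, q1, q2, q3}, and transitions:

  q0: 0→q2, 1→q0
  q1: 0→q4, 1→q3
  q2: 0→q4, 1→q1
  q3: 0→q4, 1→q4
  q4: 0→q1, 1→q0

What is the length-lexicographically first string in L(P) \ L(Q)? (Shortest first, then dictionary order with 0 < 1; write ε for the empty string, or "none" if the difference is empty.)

0110

The string 0110 is accepted by P but not by Q.
No shorter string lies in the difference, and 0110 is the lexicographically first length-4 string in L(P) \ L(Q).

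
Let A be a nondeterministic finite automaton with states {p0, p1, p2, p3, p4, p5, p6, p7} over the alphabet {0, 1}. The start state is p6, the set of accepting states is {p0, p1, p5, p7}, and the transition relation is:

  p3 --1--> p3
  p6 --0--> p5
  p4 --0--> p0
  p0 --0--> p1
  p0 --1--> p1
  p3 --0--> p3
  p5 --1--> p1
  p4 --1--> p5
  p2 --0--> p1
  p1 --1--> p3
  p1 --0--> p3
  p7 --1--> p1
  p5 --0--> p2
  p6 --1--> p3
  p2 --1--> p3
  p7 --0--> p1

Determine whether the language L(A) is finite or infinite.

finite

The useful states (reachable from p6 and able to reach an accepting state) are {p1, p2, p5, p6}.
Restricted to these states the transition graph has no cycle, so every accepting path has bounded length and L is finite.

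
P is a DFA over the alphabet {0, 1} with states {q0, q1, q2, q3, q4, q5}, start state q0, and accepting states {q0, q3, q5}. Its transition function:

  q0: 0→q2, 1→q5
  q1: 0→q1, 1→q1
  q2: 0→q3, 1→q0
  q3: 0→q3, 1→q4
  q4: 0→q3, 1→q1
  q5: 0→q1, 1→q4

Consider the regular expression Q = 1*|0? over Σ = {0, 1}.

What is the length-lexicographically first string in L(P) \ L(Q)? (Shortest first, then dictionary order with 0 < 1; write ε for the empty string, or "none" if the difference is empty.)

00

The string 00 is accepted by P but not by Q.
No shorter string lies in the difference, and 00 is the lexicographically first length-2 string in L(P) \ L(Q).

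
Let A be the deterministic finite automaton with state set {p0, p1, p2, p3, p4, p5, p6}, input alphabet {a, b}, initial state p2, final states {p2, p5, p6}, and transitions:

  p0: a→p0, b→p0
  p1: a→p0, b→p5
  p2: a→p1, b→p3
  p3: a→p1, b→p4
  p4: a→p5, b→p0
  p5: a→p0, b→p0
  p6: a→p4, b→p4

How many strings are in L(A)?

The useful subgraph on states {p1, p2, p3, p4, p5} is acyclic, so L(A) is finite; the longest accepting path visits 4 useful states, giving maximum string length 3.
Counting accepting paths from p2 by length: 1 of length 0, 1 of length 2, 2 of length 3. Total 4.

4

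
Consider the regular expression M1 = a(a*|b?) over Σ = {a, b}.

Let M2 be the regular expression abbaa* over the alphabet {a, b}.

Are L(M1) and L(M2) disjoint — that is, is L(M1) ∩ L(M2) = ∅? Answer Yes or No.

Yes

Converting the expression M1 to a DFA (subset construction, then merging equivalent states) gives the minimal DFA with states {r0, r1, r2, r3, r4}, start state r0, accepting states {r1, r3, r4} and transitions r0: a→r1, b→r2; r1: a→r3, b→r4; r2: a→r2, b→r2; r3: a→r3, b→r2; r4: a→r2, b→r2.
Converting the expression M2 to a DFA (subset construction, then merging equivalent states) gives the minimal DFA with states {t0, t1, t2, t3, t4, t5}, start state t0, accepting states {t5} and transitions t0: a→t1, b→t2; t1: a→t2, b→t3; t2: a→t2, b→t2; t3: a→t2, b→t4; t4: a→t5, b→t2; t5: a→t5, b→t2.
Exploring the product automaton M1 × M2 from the start pair (r0, t0), following both machines on each input symbol, reaches 7 state pairs: (r0, t0), (r1, t1), (r2, t2), (r3, t2), (r4, t3), (r2, t4), (r2, t5).
M1 accepts in {r1, r3, r4} and M2 accepts in {t5}; no reachable pair has both components accepting, so no string drives both machines to acceptance simultaneously and L(M1) ∩ L(M2) = ∅.
So no string is accepted by both, and the intersection is empty.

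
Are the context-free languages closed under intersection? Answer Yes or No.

{aⁿbⁿcᵐ : m,n≥0} and {aᵐbⁿcⁿ : m,n≥0} are both context-free, but their intersection {aⁿbⁿcⁿ : n≥0} is not (pumping lemma).

No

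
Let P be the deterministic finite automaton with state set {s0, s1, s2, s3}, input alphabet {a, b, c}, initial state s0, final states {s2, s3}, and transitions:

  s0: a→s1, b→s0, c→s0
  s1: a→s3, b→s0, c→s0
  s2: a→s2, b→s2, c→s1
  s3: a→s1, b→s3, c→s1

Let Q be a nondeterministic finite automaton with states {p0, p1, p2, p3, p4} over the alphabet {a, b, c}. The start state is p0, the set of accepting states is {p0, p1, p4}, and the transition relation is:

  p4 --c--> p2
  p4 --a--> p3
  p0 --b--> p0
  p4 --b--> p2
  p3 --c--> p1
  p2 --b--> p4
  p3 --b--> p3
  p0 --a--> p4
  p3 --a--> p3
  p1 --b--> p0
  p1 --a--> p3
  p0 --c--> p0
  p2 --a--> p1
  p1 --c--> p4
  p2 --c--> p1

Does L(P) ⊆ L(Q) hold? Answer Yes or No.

No

The string aa is in L(P) but not in L(Q).
So L(P) ⊄ L(Q).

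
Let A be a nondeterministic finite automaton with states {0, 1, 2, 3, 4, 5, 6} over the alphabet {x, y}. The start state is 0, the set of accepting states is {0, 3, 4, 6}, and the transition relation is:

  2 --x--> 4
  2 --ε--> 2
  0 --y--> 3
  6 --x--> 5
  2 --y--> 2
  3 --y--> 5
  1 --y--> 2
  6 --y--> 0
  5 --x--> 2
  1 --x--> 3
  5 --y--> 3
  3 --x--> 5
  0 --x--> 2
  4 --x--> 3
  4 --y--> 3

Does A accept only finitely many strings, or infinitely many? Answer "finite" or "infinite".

infinite

State 2 is reachable from the start and can reach an accepting state, and it lies on the cycle 2 → 2.
Traversing that cycle any number of times yields accepted strings of unbounded length, so the language is infinite.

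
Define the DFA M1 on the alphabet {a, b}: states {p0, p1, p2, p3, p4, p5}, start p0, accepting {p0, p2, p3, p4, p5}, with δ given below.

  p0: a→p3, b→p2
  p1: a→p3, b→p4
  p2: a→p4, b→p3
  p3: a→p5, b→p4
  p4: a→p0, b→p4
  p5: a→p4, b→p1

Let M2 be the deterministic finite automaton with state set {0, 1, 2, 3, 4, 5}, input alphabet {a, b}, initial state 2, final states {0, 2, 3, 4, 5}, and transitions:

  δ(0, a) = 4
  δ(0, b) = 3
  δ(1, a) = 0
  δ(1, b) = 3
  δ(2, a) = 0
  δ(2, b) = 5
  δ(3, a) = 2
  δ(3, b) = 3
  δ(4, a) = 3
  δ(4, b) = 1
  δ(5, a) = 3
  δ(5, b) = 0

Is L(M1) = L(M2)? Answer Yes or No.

Yes

Exploring the product automaton M1 × M2 from the start pair (p0, 2), following both machines on each input symbol, reaches 6 state pairs: (p0, 2), (p3, 0), (p2, 5), (p5, 4), (p4, 3), (p1, 1).
M1 accepts in {p0, p2, p3, p4, p5} and M2 accepts in {0, 2, 3, 4, 5}. In every reachable pair the two components are either both accepting — (p0, 2), (p3, 0), (p2, 5), (p5, 4), (p4, 3) — or both non-accepting, so no string is accepted by exactly one of the machines: L(M1) \ L(M2) and L(M2) \ L(M1) are both empty.
Hence every string is accepted by M1 iff it is accepted by M2, and the two languages coincide.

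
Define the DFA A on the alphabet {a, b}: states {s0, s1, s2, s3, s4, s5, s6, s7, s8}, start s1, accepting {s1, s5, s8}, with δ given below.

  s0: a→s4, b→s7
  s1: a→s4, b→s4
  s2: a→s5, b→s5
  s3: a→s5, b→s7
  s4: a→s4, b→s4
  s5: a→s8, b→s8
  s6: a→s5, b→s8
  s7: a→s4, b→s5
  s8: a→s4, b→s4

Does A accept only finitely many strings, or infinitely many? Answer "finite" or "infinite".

finite

The useful states (reachable from s1 and able to reach an accepting state) are {s1}.
Restricted to these states the transition graph has no cycle, so every accepting path has bounded length and L is finite.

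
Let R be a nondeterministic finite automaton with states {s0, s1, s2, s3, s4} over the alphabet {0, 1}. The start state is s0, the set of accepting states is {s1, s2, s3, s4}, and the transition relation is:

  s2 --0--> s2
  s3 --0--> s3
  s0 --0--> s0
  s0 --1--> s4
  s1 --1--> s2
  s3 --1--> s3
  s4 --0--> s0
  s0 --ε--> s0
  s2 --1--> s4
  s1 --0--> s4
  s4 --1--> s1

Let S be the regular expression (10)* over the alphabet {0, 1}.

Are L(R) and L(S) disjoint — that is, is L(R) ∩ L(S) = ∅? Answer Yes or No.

Converting the expression S to a DFA (subset construction, then merging equivalent states) gives the minimal DFA with states {r0, r1, r2}, start state r0, accepting states {r0} and transitions r0: 0→r1, 1→r2; r1: 0→r1, 1→r1; r2: 0→r0, 1→r1.
Exploring the product automaton R × S from the start pair (s0, r0), following both machines on each input symbol, reaches 6 state pairs: (s0, r0), (s0, r1), (s4, r2), (s4, r1), (s1, r1), (s2, r1).
R accepts in {s1, s2, s3, s4} and S accepts in {r0}; no reachable pair has both components accepting, so no string drives both machines to acceptance simultaneously and L(R) ∩ L(S) = ∅.
So no string is accepted by both, and the intersection is empty.

Yes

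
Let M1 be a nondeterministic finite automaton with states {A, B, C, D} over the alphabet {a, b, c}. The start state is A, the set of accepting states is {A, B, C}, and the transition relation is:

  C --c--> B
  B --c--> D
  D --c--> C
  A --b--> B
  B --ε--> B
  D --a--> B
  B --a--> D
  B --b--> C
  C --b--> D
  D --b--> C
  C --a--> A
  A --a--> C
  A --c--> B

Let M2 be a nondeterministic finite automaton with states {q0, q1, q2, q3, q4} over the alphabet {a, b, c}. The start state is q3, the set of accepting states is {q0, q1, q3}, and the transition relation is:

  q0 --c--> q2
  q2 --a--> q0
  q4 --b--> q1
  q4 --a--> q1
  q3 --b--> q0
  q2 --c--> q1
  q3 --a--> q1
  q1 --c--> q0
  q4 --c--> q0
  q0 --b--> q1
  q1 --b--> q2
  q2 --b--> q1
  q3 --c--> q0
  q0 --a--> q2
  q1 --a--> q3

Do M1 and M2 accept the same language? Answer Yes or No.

Exploring the product automaton M1 × M2 from the start pair (A, q3), following both machines on each input symbol, reaches 4 state pairs: (A, q3), (C, q1), (B, q0), (D, q2).
M1 accepts in {A, B, C} and M2 accepts in {q0, q1, q3}. In every reachable pair the two components are either both accepting — (A, q3), (C, q1), (B, q0) — or both non-accepting, so no string is accepted by exactly one of the machines: L(M1) \ L(M2) and L(M2) \ L(M1) are both empty.
Hence every string is accepted by M1 iff it is accepted by M2, and the two languages coincide.

Yes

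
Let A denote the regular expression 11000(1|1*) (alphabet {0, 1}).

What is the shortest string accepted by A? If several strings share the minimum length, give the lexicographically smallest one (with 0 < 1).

By inspection of the expression, no string of length less than 5 matches, and 11000 is the lexicographically first match of length 5.

11000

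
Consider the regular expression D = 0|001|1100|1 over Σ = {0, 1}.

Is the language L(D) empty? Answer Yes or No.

No

The string 0 matches the expression, so it belongs to L(D).
Since L(D) contains at least one string, it is not empty.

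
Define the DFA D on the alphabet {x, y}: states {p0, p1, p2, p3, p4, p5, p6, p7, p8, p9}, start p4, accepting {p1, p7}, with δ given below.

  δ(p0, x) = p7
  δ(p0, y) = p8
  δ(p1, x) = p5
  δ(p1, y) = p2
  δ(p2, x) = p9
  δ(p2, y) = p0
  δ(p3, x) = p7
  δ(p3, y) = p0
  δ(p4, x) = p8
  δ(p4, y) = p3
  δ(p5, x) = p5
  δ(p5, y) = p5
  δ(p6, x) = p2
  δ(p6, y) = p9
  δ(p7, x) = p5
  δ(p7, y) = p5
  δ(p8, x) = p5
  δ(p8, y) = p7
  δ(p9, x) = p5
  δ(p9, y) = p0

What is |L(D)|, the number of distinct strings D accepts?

The useful subgraph on states {p0, p3, p4, p7, p8} is acyclic, so L(D) is finite; the longest accepting path visits 5 useful states, giving maximum string length 4.
Counting accepting paths from p4 by length: 2 of length 2, 1 of length 3, 1 of length 4. Total 4.

4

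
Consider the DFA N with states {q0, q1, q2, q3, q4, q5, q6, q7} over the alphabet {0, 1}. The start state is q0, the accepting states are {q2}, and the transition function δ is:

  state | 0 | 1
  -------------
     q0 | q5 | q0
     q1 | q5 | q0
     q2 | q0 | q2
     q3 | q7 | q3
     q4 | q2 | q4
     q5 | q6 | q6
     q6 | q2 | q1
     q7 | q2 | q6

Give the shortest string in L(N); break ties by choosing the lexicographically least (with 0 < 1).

000

A breadth-first search from q0 reaches an accepting state first via the path q0 → q5 → q6 → q2 on input 000.
No string of length < 3 is accepted (BFS exhausts all shorter strings without reaching an accepting state), and 000 is the lexicographically least accepting string of length 3.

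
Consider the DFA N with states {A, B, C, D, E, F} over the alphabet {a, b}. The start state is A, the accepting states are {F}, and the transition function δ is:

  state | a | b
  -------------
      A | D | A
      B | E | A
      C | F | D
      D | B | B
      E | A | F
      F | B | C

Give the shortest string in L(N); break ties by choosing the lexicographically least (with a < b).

aaab

A breadth-first search from A reaches an accepting state first via the path A → D → B → E → F on input aaab.
No string of length < 4 is accepted (BFS exhausts all shorter strings without reaching an accepting state), and aaab is the lexicographically least accepting string of length 4.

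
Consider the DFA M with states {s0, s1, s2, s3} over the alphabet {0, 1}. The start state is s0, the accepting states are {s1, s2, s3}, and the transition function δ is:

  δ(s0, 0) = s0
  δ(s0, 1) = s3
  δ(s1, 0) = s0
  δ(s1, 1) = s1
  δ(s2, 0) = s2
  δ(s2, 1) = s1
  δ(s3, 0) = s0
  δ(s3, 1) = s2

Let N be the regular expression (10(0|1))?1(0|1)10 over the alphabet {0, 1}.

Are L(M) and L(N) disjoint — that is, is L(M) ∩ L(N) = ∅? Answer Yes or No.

Yes

Converting the expression N to a DFA (subset construction, then merging equivalent states) gives the minimal DFA with states {n0, n1, n2, n3, n4, n5, n6, n7, n8, n9}, start state n0, accepting states {n9} and transitions n0: 0→n1, 1→n2; n1: 0→n1, 1→n1; n2: 0→n3, 1→n4; n3: 0→n5, 1→n6; n4: 0→n1, 1→n7; n5: 0→n1, 1→n8; n6: 0→n9, 1→n8; n7: 0→n9, 1→n1; n8: 0→n4, 1→n4; n9: 0→n1, 1→n1.
Exploring the product automaton M × N from the start pair (s0, n0), following both machines on each input symbol, reaches 17 state pairs: (s0, n0), (s0, n1), (s3, n2), (s3, n1), (s0, n3), (s2, n4), (s2, n1), (s0, n5), (s3, n6), (s1, n7), (s1, n1), (s3, n8), (s0, n9), (s2, n8), (s0, n4), (s1, n4), (s3, n7).
M accepts in {s1, s2, s3} and N accepts in {n9}; no reachable pair has both components accepting, so no string drives both machines to acceptance simultaneously and L(M) ∩ L(N) = ∅.
So no string is accepted by both, and the intersection is empty.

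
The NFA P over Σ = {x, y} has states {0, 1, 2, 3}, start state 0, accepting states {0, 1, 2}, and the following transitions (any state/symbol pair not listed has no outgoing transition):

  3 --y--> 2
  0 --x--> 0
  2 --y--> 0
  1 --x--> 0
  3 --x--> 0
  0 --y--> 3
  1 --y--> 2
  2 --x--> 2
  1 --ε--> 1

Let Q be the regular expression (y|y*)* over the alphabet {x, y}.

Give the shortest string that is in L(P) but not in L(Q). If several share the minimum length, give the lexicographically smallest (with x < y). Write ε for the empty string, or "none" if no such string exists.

The string x is accepted by P but not by Q.
No shorter string lies in the difference, and x is the lexicographically first length-1 string in L(P) \ L(Q).

x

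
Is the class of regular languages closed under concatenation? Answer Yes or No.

Yes

If R₁ and R₂ are regular expressions for the two languages then R₁R₂ denotes L₁L₂; on automata, add ε-moves from every accepting state of an NFA for L₁ to the start state of an NFA for L₂ and keep only the second machine's accepting states.
So the regular languages are closed under concatenation.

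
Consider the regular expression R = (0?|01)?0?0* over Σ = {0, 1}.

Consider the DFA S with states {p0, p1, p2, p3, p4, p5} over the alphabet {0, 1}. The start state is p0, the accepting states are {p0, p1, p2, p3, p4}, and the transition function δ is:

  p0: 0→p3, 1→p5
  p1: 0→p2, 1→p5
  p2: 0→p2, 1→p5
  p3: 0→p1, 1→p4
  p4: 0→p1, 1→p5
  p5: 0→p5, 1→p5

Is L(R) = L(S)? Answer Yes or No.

Yes

Converting the expression R to a DFA (subset construction, then merging equivalent states) gives the minimal DFA with states {r0, r1, r2, r3}, start state r0, accepting states {r0, r1, r3} and transitions r0: 0→r1, 1→r2; r1: 0→r3, 1→r3; r2: 0→r2, 1→r2; r3: 0→r3, 1→r2.
Exploring the product automaton R × S from the start pair (r0, p0), following both machines on each input symbol, reaches 6 state pairs: (r0, p0), (r1, p3), (r2, p5), (r3, p1), (r3, p4), (r3, p2).
R accepts in {r0, r1, r3} and S accepts in {p0, p1, p2, p3, p4}. In every reachable pair the two components are either both accepting — (r0, p0), (r1, p3), (r3, p1), (r3, p4), (r3, p2) — or both non-accepting, so no string is accepted by exactly one of the machines: L(R) \ L(S) and L(S) \ L(R) are both empty.
Hence every string is accepted by R iff it is accepted by S, and the two languages coincide.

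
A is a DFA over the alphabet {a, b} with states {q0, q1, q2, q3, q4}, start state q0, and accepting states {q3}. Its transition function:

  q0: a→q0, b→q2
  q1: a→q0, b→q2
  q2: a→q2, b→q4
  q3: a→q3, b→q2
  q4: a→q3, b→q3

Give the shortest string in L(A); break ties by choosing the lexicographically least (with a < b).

bba

A breadth-first search from q0 reaches an accepting state first via the path q0 → q2 → q4 → q3 on input bba.
No string of length < 3 is accepted (BFS exhausts all shorter strings without reaching an accepting state), and bba is the lexicographically least accepting string of length 3.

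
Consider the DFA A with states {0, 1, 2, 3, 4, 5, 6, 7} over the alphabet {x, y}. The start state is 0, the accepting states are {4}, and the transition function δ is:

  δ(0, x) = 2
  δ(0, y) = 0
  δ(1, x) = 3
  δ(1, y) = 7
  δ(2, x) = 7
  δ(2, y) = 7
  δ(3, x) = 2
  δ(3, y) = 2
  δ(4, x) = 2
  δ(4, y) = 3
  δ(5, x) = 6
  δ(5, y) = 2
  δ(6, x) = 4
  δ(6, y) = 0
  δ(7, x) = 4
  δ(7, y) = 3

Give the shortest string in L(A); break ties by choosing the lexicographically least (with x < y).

A breadth-first search from 0 reaches an accepting state first via the path 0 → 2 → 7 → 4 on input xxx.
No string of length < 3 is accepted (BFS exhausts all shorter strings without reaching an accepting state), and xxx is the lexicographically least accepting string of length 3.

xxx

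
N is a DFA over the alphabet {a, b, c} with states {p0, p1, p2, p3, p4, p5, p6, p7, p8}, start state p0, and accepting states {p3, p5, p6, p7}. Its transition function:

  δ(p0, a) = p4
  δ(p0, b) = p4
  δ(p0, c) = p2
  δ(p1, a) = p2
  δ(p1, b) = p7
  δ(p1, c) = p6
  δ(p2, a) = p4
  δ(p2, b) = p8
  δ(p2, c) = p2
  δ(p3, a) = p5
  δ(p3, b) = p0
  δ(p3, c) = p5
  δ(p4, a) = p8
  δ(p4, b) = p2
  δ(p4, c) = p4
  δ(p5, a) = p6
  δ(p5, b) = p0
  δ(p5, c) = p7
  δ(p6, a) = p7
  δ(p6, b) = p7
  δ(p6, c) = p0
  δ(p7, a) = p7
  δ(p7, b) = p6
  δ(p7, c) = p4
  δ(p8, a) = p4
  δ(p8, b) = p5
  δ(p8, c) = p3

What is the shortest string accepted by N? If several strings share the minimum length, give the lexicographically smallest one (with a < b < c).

A breadth-first search from p0 reaches an accepting state first via the path p0 → p4 → p8 → p5 on input aab.
No string of length < 3 is accepted (BFS exhausts all shorter strings without reaching an accepting state), and aab is the lexicographically least accepting string of length 3.

aab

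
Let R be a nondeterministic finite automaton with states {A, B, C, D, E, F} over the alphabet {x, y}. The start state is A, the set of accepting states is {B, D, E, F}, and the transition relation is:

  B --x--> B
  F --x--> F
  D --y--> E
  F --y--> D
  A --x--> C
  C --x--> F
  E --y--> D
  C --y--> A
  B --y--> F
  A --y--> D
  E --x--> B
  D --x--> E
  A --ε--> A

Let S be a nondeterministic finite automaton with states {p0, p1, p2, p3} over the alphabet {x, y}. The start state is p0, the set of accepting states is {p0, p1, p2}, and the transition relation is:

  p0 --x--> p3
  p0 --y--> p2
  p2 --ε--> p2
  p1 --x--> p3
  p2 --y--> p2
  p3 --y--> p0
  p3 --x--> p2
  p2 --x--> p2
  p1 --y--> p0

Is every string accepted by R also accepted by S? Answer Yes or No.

Yes

Exploring the product automaton R × S from the start pair (A, p0), following both machines on each input symbol, reaches 6 state pairs: (A, p0), (C, p3), (D, p2), (F, p2), (E, p2), (B, p2).
R accepts in {B, D, E, F} and S accepts in {p0, p1, p2}. The reachable pairs whose R-component is accepting are (D, p2), (F, p2), (E, p2), (B, p2); in each of them the S-component is accepting too, so the product for L(R) \ L(S) (R-component accepting, S-component rejecting) has no reachable accepting pair and the difference is empty.
Hence every string in L(R) is also in L(S).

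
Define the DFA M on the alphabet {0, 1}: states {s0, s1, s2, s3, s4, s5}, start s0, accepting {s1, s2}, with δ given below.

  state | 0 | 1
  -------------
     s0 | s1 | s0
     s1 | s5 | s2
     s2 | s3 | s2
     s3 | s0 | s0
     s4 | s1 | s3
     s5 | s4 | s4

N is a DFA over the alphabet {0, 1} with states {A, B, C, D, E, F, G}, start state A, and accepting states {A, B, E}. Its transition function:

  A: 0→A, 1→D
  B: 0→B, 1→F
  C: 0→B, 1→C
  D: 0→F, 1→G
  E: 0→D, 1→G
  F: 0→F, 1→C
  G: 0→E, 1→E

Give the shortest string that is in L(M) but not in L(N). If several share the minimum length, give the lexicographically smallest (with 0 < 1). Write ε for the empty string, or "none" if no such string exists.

01

The string 01 is accepted by M but not by N.
No shorter string lies in the difference, and 01 is the lexicographically first length-2 string in L(M) \ L(N).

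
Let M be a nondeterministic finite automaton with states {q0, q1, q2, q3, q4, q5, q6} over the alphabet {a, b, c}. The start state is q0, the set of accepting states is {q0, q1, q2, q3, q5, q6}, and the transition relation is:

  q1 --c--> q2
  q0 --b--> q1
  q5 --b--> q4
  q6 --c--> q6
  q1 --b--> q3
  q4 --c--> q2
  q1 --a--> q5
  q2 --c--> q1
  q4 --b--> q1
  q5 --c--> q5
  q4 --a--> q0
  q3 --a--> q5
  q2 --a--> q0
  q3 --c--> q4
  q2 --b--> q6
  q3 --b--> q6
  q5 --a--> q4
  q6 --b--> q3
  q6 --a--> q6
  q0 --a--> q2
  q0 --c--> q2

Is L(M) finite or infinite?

infinite

State q0 is reachable from the start and can reach an accepting state, and it lies on the cycle q0 → q1 → q2 → q0.
Traversing that cycle any number of times yields accepted strings of unbounded length, so the language is infinite.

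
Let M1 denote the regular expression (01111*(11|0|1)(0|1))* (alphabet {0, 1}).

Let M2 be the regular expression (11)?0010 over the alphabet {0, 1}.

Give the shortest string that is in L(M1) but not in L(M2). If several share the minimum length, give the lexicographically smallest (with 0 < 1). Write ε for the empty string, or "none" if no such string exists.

The empty string ε is accepted by M1 but not by M2.
Since ε is the unique shortest string, it is the required witness.

ε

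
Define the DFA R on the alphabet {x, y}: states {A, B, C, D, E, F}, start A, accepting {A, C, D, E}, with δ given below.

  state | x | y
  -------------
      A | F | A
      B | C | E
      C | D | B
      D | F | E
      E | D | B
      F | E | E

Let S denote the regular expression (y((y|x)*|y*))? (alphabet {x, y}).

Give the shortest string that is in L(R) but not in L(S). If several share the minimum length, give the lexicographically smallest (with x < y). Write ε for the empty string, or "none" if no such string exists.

The string xx is accepted by R but not by S.
No shorter string lies in the difference, and xx is the lexicographically first length-2 string in L(R) \ L(S).

xx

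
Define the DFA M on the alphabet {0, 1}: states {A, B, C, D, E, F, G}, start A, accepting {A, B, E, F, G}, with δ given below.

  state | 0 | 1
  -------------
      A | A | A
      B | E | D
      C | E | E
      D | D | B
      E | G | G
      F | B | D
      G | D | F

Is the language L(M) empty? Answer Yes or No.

No

The empty string ε is accepted: the run A ends in the accepting state A.
Since at least one string is accepted, L(M) is not empty.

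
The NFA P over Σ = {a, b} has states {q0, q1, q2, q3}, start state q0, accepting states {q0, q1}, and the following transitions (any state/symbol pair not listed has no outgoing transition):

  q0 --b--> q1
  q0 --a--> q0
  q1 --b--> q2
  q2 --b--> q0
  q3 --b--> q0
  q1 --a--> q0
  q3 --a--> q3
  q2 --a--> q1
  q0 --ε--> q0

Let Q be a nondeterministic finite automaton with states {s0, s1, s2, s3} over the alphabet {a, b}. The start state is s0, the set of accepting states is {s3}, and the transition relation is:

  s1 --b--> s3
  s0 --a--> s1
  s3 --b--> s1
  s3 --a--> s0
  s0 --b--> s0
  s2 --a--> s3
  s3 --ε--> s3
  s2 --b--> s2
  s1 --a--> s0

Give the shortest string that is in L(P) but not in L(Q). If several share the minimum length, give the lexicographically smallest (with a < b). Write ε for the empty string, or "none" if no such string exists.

ε

The empty string ε is accepted by P but not by Q.
Since ε is the unique shortest string, it is the required witness.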